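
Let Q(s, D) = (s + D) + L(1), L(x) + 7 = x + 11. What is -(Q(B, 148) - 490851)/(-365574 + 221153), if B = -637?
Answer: -491335/144421 ≈ -3.4021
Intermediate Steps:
L(x) = 4 + x (L(x) = -7 + (x + 11) = -7 + (11 + x) = 4 + x)
Q(s, D) = 5 + D + s (Q(s, D) = (s + D) + (4 + 1) = (D + s) + 5 = 5 + D + s)
-(Q(B, 148) - 490851)/(-365574 + 221153) = -((5 + 148 - 637) - 490851)/(-365574 + 221153) = -(-484 - 490851)/(-144421) = -(-491335)*(-1)/144421 = -1*491335/144421 = -491335/144421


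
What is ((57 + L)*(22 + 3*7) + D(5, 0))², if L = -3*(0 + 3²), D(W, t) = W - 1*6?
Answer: 1661521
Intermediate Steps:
D(W, t) = -6 + W (D(W, t) = W - 6 = -6 + W)
L = -27 (L = -3*(0 + 9) = -3*9 = -27)
((57 + L)*(22 + 3*7) + D(5, 0))² = ((57 - 27)*(22 + 3*7) + (-6 + 5))² = (30*(22 + 21) - 1)² = (30*43 - 1)² = (1290 - 1)² = 1289² = 1661521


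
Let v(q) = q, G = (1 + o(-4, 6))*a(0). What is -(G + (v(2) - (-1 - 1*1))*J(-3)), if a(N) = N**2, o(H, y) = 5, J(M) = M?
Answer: 12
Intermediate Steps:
G = 0 (G = (1 + 5)*0**2 = 6*0 = 0)
-(G + (v(2) - (-1 - 1*1))*J(-3)) = -(0 + (2 - (-1 - 1*1))*(-3)) = -(0 + (2 - (-1 - 1))*(-3)) = -(0 + (2 - 1*(-2))*(-3)) = -(0 + (2 + 2)*(-3)) = -(0 + 4*(-3)) = -(0 - 12) = -1*(-12) = 12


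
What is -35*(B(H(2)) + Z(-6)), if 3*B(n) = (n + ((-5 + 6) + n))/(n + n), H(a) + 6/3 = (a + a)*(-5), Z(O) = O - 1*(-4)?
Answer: 7735/132 ≈ 58.599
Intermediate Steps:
Z(O) = 4 + O (Z(O) = O + 4 = 4 + O)
H(a) = -2 - 10*a (H(a) = -2 + (a + a)*(-5) = -2 + (2*a)*(-5) = -2 - 10*a)
B(n) = (1 + 2*n)/(6*n) (B(n) = ((n + ((-5 + 6) + n))/(n + n))/3 = ((n + (1 + n))/((2*n)))/3 = ((1 + 2*n)*(1/(2*n)))/3 = ((1 + 2*n)/(2*n))/3 = (1 + 2*n)/(6*n))
-35*(B(H(2)) + Z(-6)) = -35*((1 + 2*(-2 - 10*2))/(6*(-2 - 10*2)) + (4 - 6)) = -35*((1 + 2*(-2 - 20))/(6*(-2 - 20)) - 2) = -35*((⅙)*(1 + 2*(-22))/(-22) - 2) = -35*((⅙)*(-1/22)*(1 - 44) - 2) = -35*((⅙)*(-1/22)*(-43) - 2) = -35*(43/132 - 2) = -35*(-221/132) = 7735/132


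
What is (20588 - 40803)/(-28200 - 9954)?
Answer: 20215/38154 ≈ 0.52983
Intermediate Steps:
(20588 - 40803)/(-28200 - 9954) = -20215/(-38154) = -20215*(-1/38154) = 20215/38154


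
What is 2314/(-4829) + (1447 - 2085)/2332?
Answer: -385325/511874 ≈ -0.75277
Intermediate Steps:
2314/(-4829) + (1447 - 2085)/2332 = 2314*(-1/4829) - 638*1/2332 = -2314/4829 - 29/106 = -385325/511874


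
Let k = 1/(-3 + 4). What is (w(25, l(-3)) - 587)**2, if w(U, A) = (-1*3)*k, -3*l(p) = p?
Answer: 348100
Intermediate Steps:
k = 1 (k = 1/1 = 1)
l(p) = -p/3
w(U, A) = -3 (w(U, A) = -1*3*1 = -3*1 = -3)
(w(25, l(-3)) - 587)**2 = (-3 - 587)**2 = (-590)**2 = 348100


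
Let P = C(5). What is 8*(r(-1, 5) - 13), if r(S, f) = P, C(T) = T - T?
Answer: -104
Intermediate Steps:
C(T) = 0
P = 0
r(S, f) = 0
8*(r(-1, 5) - 13) = 8*(0 - 13) = 8*(-13) = -104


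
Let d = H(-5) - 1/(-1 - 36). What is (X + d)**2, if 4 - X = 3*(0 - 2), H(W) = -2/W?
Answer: 3721041/34225 ≈ 108.72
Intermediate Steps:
X = 10 (X = 4 - 3*(0 - 2) = 4 - 3*(-2) = 4 - 1*(-6) = 4 + 6 = 10)
d = 79/185 (d = -2/(-5) - 1/(-1 - 36) = -2*(-1/5) - 1/(-37) = 2/5 - 1*(-1/37) = 2/5 + 1/37 = 79/185 ≈ 0.42703)
(X + d)**2 = (10 + 79/185)**2 = (1929/185)**2 = 3721041/34225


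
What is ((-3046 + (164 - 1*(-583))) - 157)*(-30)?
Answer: 73680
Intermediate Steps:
((-3046 + (164 - 1*(-583))) - 157)*(-30) = ((-3046 + (164 + 583)) - 157)*(-30) = ((-3046 + 747) - 157)*(-30) = (-2299 - 157)*(-30) = -2456*(-30) = 73680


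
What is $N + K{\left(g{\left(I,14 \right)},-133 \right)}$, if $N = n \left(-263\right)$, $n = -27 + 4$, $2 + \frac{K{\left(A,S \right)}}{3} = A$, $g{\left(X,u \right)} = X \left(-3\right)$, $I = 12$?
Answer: $5935$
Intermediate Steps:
$g{\left(X,u \right)} = - 3 X$
$K{\left(A,S \right)} = -6 + 3 A$
$n = -23$
$N = 6049$ ($N = \left(-23\right) \left(-263\right) = 6049$)
$N + K{\left(g{\left(I,14 \right)},-133 \right)} = 6049 + \left(-6 + 3 \left(\left(-3\right) 12\right)\right) = 6049 + \left(-6 + 3 \left(-36\right)\right) = 6049 - 114 = 5935$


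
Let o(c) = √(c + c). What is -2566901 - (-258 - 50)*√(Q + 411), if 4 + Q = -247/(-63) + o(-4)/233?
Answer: -2566901 + 44*√(9838035424 + 205506*I*√2)/699 ≈ -2.5607e+6 + 0.092221*I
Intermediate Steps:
o(c) = √2*√c (o(c) = √(2*c) = √2*√c)
Q = -5/63 + 2*I*√2/233 (Q = -4 + (-247/(-63) + (√2*√(-4))/233) = -4 + (-247*(-1/63) + (√2*(2*I))*(1/233)) = -4 + (247/63 + (2*I*√2)*(1/233)) = -4 + (247/63 + 2*I*√2/233) = -5/63 + 2*I*√2/233 ≈ -0.079365 + 0.012139*I)
-2566901 - (-258 - 50)*√(Q + 411) = -2566901 - (-258 - 50)*√((-5/63 + 2*I*√2/233) + 411) = -2566901 - (-308)*√(25888/63 + 2*I*√2/233) = -2566901 + 308*√(25888/63 + 2*I*√2/233)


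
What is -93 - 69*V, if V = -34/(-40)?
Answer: -3033/20 ≈ -151.65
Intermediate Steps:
V = 17/20 (V = -34*(-1/40) = 17/20 ≈ 0.85000)
-93 - 69*V = -93 - 69*17/20 = -93 - 1173/20 = -3033/20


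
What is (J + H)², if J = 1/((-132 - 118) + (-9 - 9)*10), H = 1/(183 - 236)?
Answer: 233289/519384100 ≈ 0.00044916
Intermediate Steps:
H = -1/53 (H = 1/(-53) = -1/53 ≈ -0.018868)
J = -1/430 (J = 1/(-250 - 18*10) = 1/(-250 - 180) = 1/(-430) = -1/430 ≈ -0.0023256)
(J + H)² = (-1/430 - 1/53)² = (-483/22790)² = 233289/519384100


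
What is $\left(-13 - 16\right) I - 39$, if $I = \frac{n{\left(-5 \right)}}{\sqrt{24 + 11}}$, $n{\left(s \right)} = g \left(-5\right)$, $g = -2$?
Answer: $-39 - \frac{58 \sqrt{35}}{7} \approx -88.019$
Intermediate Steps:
$n{\left(s \right)} = 10$ ($n{\left(s \right)} = \left(-2\right) \left(-5\right) = 10$)
$I = \frac{2 \sqrt{35}}{7}$ ($I = \frac{10}{\sqrt{24 + 11}} = \frac{10}{\sqrt{35}} = 10 \frac{\sqrt{35}}{35} = \frac{2 \sqrt{35}}{7} \approx 1.6903$)
$\left(-13 - 16\right) I - 39 = \left(-13 - 16\right) \frac{2 \sqrt{35}}{7} - 39 = - 29 \frac{2 \sqrt{35}}{7} - 39 = - \frac{58 \sqrt{35}}{7} - 39 = -39 - \frac{58 \sqrt{35}}{7}$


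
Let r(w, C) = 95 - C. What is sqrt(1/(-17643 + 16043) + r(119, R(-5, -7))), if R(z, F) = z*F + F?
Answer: 3*sqrt(11911)/40 ≈ 8.1853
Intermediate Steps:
R(z, F) = F + F*z (R(z, F) = F*z + F = F + F*z)
sqrt(1/(-17643 + 16043) + r(119, R(-5, -7))) = sqrt(1/(-17643 + 16043) + (95 - (-7)*(1 - 5))) = sqrt(1/(-1600) + (95 - (-7)*(-4))) = sqrt(-1/1600 + (95 - 1*28)) = sqrt(-1/1600 + (95 - 28)) = sqrt(-1/1600 + 67) = sqrt(107199/1600) = 3*sqrt(11911)/40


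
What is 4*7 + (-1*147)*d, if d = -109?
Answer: 16051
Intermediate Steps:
4*7 + (-1*147)*d = 4*7 - 1*147*(-109) = 28 - 147*(-109) = 28 + 16023 = 16051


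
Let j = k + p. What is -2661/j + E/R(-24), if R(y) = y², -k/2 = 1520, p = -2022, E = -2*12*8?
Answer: 2921/15186 ≈ 0.19235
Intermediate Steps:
E = -192 (E = -24*8 = -192)
k = -3040 (k = -2*1520 = -3040)
j = -5062 (j = -3040 - 2022 = -5062)
-2661/j + E/R(-24) = -2661/(-5062) - 192/((-24)²) = -2661*(-1/5062) - 192/576 = 2661/5062 - 192*1/576 = 2661/5062 - ⅓ = 2921/15186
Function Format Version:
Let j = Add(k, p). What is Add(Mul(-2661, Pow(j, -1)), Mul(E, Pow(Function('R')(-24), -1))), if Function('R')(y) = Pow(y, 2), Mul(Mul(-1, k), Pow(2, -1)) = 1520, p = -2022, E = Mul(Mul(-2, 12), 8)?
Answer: Rational(2921, 15186) ≈ 0.19235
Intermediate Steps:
E = -192 (E = Mul(-24, 8) = -192)
k = -3040 (k = Mul(-2, 1520) = -3040)
j = -5062 (j = Add(-3040, -2022) = -5062)
Add(Mul(-2661, Pow(j, -1)), Mul(E, Pow(Function('R')(-24), -1))) = Add(Mul(-2661, Pow(-5062, -1)), Mul(-192, Pow(Pow(-24, 2), -1))) = Add(Mul(-2661, Rational(-1, 5062)), Mul(-192, Pow(576, -1))) = Add(Rational(2661, 5062), Mul(-192, Rational(1, 576))) = Add(Rational(2661, 5062), Rational(-1, 3)) = Rational(2921, 15186)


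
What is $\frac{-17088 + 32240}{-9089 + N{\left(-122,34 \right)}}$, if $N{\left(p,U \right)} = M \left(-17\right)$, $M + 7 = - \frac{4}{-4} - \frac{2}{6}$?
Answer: $- \frac{2841}{1684} \approx -1.6871$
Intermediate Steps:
$M = - \frac{19}{3}$ ($M = -7 - \left(-1 + \frac{1}{3}\right) = -7 - - \frac{2}{3} = -7 + \left(1 - \frac{1}{3}\right) = -7 + \frac{2}{3} = - \frac{19}{3} \approx -6.3333$)
$N{\left(p,U \right)} = \frac{323}{3}$ ($N{\left(p,U \right)} = \left(- \frac{19}{3}\right) \left(-17\right) = \frac{323}{3}$)
$\frac{-17088 + 32240}{-9089 + N{\left(-122,34 \right)}} = \frac{-17088 + 32240}{-9089 + \frac{323}{3}} = \frac{15152}{- \frac{26944}{3}} = 15152 \left(- \frac{3}{26944}\right) = - \frac{2841}{1684}$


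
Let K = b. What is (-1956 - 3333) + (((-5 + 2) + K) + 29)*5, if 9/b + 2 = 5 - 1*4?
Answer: -5204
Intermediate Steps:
b = -9 (b = 9/(-2 + (5 - 1*4)) = 9/(-2 + (5 - 4)) = 9/(-2 + 1) = 9/(-1) = 9*(-1) = -9)
K = -9
(-1956 - 3333) + (((-5 + 2) + K) + 29)*5 = (-1956 - 3333) + (((-5 + 2) - 9) + 29)*5 = -5289 + ((-3 - 9) + 29)*5 = -5289 + (-12 + 29)*5 = -5289 + 17*5 = -5289 + 85 = -5204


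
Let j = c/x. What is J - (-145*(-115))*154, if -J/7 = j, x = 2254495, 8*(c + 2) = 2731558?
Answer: -23157731301397/9017980 ≈ -2.5680e+6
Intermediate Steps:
c = 1365771/4 (c = -2 + (1/8)*2731558 = -2 + 1365779/4 = 1365771/4 ≈ 3.4144e+5)
j = 1365771/9017980 (j = (1365771/4)/2254495 = (1365771/4)*(1/2254495) = 1365771/9017980 ≈ 0.15145)
J = -9560397/9017980 (J = -7*1365771/9017980 = -9560397/9017980 ≈ -1.0601)
J - (-145*(-115))*154 = -9560397/9017980 - (-145*(-115))*154 = -9560397/9017980 - 16675*154 = -9560397/9017980 - 1*2567950 = -9560397/9017980 - 2567950 = -23157731301397/9017980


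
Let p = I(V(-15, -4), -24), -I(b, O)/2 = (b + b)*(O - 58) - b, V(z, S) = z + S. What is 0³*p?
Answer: 0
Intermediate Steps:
V(z, S) = S + z
I(b, O) = 2*b - 4*b*(-58 + O) (I(b, O) = -2*((b + b)*(O - 58) - b) = -2*((2*b)*(-58 + O) - b) = -2*(2*b*(-58 + O) - b) = -2*(-b + 2*b*(-58 + O)) = 2*b - 4*b*(-58 + O))
p = -6270 (p = 2*(-4 - 15)*(117 - 2*(-24)) = 2*(-19)*(117 + 48) = 2*(-19)*165 = -6270)
0³*p = 0³*(-6270) = 0*(-6270) = 0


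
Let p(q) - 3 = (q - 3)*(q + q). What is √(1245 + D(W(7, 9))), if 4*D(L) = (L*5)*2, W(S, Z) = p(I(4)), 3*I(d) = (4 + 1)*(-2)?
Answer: √48890/6 ≈ 36.852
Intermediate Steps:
I(d) = -10/3 (I(d) = ((4 + 1)*(-2))/3 = (5*(-2))/3 = (⅓)*(-10) = -10/3)
p(q) = 3 + 2*q*(-3 + q) (p(q) = 3 + (q - 3)*(q + q) = 3 + (-3 + q)*(2*q) = 3 + 2*q*(-3 + q))
W(S, Z) = 407/9 (W(S, Z) = 3 - 6*(-10/3) + 2*(-10/3)² = 3 + 20 + 2*(100/9) = 3 + 20 + 200/9 = 407/9)
D(L) = 5*L/2 (D(L) = ((L*5)*2)/4 = ((5*L)*2)/4 = (10*L)/4 = 5*L/2)
√(1245 + D(W(7, 9))) = √(1245 + (5/2)*(407/9)) = √(1245 + 2035/18) = √(24445/18) = √48890/6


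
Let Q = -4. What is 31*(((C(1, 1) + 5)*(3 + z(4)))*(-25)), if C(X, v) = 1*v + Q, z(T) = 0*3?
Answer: -4650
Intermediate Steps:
z(T) = 0
C(X, v) = -4 + v (C(X, v) = 1*v - 4 = v - 4 = -4 + v)
31*(((C(1, 1) + 5)*(3 + z(4)))*(-25)) = 31*((((-4 + 1) + 5)*(3 + 0))*(-25)) = 31*(((-3 + 5)*3)*(-25)) = 31*((2*3)*(-25)) = 31*(6*(-25)) = 31*(-150) = -4650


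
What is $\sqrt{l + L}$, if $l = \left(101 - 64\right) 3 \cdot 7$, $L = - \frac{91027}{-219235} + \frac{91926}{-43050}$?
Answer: $\frac{143 \sqrt{150096306272563}}{62920445} \approx 27.844$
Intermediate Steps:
$L = - \frac{541156142}{314602225}$ ($L = \left(-91027\right) \left(- \frac{1}{219235}\right) + 91926 \left(- \frac{1}{43050}\right) = \frac{91027}{219235} - \frac{15321}{7175} = - \frac{541156142}{314602225} \approx -1.7201$)
$l = 777$ ($l = 37 \cdot 21 = 777$)
$\sqrt{l + L} = \sqrt{777 - \frac{541156142}{314602225}} = \sqrt{\frac{243904772683}{314602225}} = \frac{143 \sqrt{150096306272563}}{62920445}$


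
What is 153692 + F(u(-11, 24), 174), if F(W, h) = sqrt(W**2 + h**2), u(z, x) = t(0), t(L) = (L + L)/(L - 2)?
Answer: 153866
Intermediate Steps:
t(L) = 2*L/(-2 + L) (t(L) = (2*L)/(-2 + L) = 2*L/(-2 + L))
u(z, x) = 0 (u(z, x) = 2*0/(-2 + 0) = 2*0/(-2) = 2*0*(-1/2) = 0)
153692 + F(u(-11, 24), 174) = 153692 + sqrt(0**2 + 174**2) = 153692 + sqrt(0 + 30276) = 153692 + sqrt(30276) = 153692 + 174 = 153866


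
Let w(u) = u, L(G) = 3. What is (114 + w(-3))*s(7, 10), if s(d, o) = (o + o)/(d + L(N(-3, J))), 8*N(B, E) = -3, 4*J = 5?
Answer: 222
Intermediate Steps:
J = 5/4 (J = (1/4)*5 = 5/4 ≈ 1.2500)
N(B, E) = -3/8 (N(B, E) = (1/8)*(-3) = -3/8)
s(d, o) = 2*o/(3 + d) (s(d, o) = (o + o)/(d + 3) = (2*o)/(3 + d) = 2*o/(3 + d))
(114 + w(-3))*s(7, 10) = (114 - 3)*(2*10/(3 + 7)) = 111*(2*10/10) = 111*(2*10*(1/10)) = 111*2 = 222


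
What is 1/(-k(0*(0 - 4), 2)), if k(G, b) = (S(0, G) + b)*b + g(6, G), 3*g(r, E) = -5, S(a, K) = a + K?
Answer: -3/7 ≈ -0.42857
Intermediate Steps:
S(a, K) = K + a
g(r, E) = -5/3 (g(r, E) = (1/3)*(-5) = -5/3)
k(G, b) = -5/3 + b*(G + b) (k(G, b) = ((G + 0) + b)*b - 5/3 = (G + b)*b - 5/3 = b*(G + b) - 5/3 = -5/3 + b*(G + b))
1/(-k(0*(0 - 4), 2)) = 1/(-(-5/3 + 2**2 + (0*(0 - 4))*2)) = 1/(-(-5/3 + 4 + (0*(-4))*2)) = 1/(-(-5/3 + 4 + 0*2)) = 1/(-(-5/3 + 4 + 0)) = 1/(-1*7/3) = 1/(-7/3) = -3/7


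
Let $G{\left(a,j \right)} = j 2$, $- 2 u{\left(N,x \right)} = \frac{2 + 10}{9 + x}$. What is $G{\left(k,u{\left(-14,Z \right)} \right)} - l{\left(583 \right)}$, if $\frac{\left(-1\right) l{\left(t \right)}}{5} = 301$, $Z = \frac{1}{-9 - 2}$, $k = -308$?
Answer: $\frac{73679}{49} \approx 1503.7$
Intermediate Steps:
$Z = - \frac{1}{11}$ ($Z = \frac{1}{-11} = - \frac{1}{11} \approx -0.090909$)
$u{\left(N,x \right)} = - \frac{6}{9 + x}$ ($u{\left(N,x \right)} = - \frac{\left(2 + 10\right) \frac{1}{9 + x}}{2} = - \frac{12 \frac{1}{9 + x}}{2} = - \frac{6}{9 + x}$)
$G{\left(a,j \right)} = 2 j$
$l{\left(t \right)} = -1505$ ($l{\left(t \right)} = \left(-5\right) 301 = -1505$)
$G{\left(k,u{\left(-14,Z \right)} \right)} - l{\left(583 \right)} = 2 \left(- \frac{6}{9 - \frac{1}{11}}\right) - -1505 = 2 \left(- \frac{6}{\frac{98}{11}}\right) + 1505 = 2 \left(\left(-6\right) \frac{11}{98}\right) + 1505 = 2 \left(- \frac{33}{49}\right) + 1505 = - \frac{66}{49} + 1505 = \frac{73679}{49}$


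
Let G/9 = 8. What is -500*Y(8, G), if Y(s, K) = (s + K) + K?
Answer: -76000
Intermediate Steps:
G = 72 (G = 9*8 = 72)
Y(s, K) = s + 2*K (Y(s, K) = (K + s) + K = s + 2*K)
-500*Y(8, G) = -500*(8 + 2*72) = -500*(8 + 144) = -500*152 = -76000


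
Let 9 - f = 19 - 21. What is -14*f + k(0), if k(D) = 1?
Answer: -153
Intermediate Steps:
f = 11 (f = 9 - (19 - 21) = 9 - 1*(-2) = 9 + 2 = 11)
-14*f + k(0) = -14*11 + 1 = -154 + 1 = -153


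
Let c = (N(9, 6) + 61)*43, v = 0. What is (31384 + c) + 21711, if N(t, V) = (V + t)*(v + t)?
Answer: 61523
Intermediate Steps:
N(t, V) = t*(V + t) (N(t, V) = (V + t)*(0 + t) = (V + t)*t = t*(V + t))
c = 8428 (c = (9*(6 + 9) + 61)*43 = (9*15 + 61)*43 = (135 + 61)*43 = 196*43 = 8428)
(31384 + c) + 21711 = (31384 + 8428) + 21711 = 39812 + 21711 = 61523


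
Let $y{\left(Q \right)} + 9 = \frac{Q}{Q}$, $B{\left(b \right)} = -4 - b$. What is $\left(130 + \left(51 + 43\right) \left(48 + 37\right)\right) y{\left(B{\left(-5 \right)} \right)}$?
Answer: $-64960$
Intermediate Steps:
$y{\left(Q \right)} = -8$ ($y{\left(Q \right)} = -9 + \frac{Q}{Q} = -9 + 1 = -8$)
$\left(130 + \left(51 + 43\right) \left(48 + 37\right)\right) y{\left(B{\left(-5 \right)} \right)} = \left(130 + \left(51 + 43\right) \left(48 + 37\right)\right) \left(-8\right) = \left(130 + 94 \cdot 85\right) \left(-8\right) = \left(130 + 7990\right) \left(-8\right) = 8120 \left(-8\right) = -64960$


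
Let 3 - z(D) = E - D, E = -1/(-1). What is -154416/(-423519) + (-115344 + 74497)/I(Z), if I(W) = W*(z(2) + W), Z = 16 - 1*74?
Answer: -5605283227/442153836 ≈ -12.677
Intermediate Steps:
E = 1 (E = -1*(-1) = 1)
z(D) = 2 + D (z(D) = 3 - (1 - D) = 3 + (-1 + D) = 2 + D)
Z = -58 (Z = 16 - 74 = -58)
I(W) = W*(4 + W) (I(W) = W*((2 + 2) + W) = W*(4 + W))
-154416/(-423519) + (-115344 + 74497)/I(Z) = -154416/(-423519) + (-115344 + 74497)/((-58*(4 - 58))) = -154416*(-1/423519) - 40847/((-58*(-54))) = 51472/141173 - 40847/3132 = -5605283227/442153836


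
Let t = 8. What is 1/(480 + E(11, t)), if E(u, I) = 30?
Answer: 1/510 ≈ 0.0019608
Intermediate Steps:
1/(480 + E(11, t)) = 1/(480 + 30) = 1/510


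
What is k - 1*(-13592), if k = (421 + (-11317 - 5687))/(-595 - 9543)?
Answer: 137812279/10138 ≈ 13594.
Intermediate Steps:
k = 16583/10138 (k = (421 - 17004)/(-10138) = -16583*(-1/10138) = 16583/10138 ≈ 1.6357)
k - 1*(-13592) = 16583/10138 - 1*(-13592) = 16583/10138 + 13592 = 137812279/10138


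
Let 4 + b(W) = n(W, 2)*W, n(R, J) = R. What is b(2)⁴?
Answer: 0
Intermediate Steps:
b(W) = -4 + W² (b(W) = -4 + W*W = -4 + W²)
b(2)⁴ = (-4 + 2²)⁴ = (-4 + 4)⁴ = 0⁴ = 0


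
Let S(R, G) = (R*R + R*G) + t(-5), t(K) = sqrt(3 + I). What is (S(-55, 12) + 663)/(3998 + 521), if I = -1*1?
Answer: 3028/4519 + sqrt(2)/4519 ≈ 0.67037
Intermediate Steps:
I = -1
t(K) = sqrt(2) (t(K) = sqrt(3 - 1) = sqrt(2))
S(R, G) = sqrt(2) + R**2 + G*R (S(R, G) = (R*R + R*G) + sqrt(2) = (R**2 + G*R) + sqrt(2) = sqrt(2) + R**2 + G*R)
(S(-55, 12) + 663)/(3998 + 521) = ((sqrt(2) + (-55)**2 + 12*(-55)) + 663)/(3998 + 521) = ((sqrt(2) + 3025 - 660) + 663)/4519 = ((2365 + sqrt(2)) + 663)*(1/4519) = (3028 + sqrt(2))*(1/4519) = 3028/4519 + sqrt(2)/4519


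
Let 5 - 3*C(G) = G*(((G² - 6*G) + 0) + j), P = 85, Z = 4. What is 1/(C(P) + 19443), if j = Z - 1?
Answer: -3/512696 ≈ -5.8514e-6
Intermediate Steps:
j = 3 (j = 4 - 1 = 3)
C(G) = 5/3 - G*(3 + G² - 6*G)/3 (C(G) = 5/3 - G*(((G² - 6*G) + 0) + 3)/3 = 5/3 - G*((G² - 6*G) + 3)/3 = 5/3 - G*(3 + G² - 6*G)/3)
1/(C(P) + 19443) = 1/((5/3 - 1*85 + 2*85² - ⅓*85³) + 19443) = 1/((5/3 - 85 + 2*7225 - ⅓*614125) + 19443) = 1/((5/3 - 85 + 14450 - 614125/3) + 19443) = 1/(-571025/3 + 19443) = 1/(-512696/3) = -3/512696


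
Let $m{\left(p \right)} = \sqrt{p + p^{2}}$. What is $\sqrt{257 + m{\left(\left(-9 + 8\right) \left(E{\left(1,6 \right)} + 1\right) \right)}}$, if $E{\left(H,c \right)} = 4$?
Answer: $\sqrt{257 + 2 \sqrt{5}} \approx 16.17$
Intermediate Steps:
$\sqrt{257 + m{\left(\left(-9 + 8\right) \left(E{\left(1,6 \right)} + 1\right) \right)}} = \sqrt{257 + \sqrt{\left(-9 + 8\right) \left(4 + 1\right) \left(1 + \left(-9 + 8\right) \left(4 + 1\right)\right)}} = \sqrt{257 + \sqrt{\left(-1\right) 5 \left(1 - 5\right)}} = \sqrt{257 + \sqrt{- 5 \left(1 - 5\right)}} = \sqrt{257 + \sqrt{\left(-5\right) \left(-4\right)}} = \sqrt{257 + \sqrt{20}} = \sqrt{257 + 2 \sqrt{5}}$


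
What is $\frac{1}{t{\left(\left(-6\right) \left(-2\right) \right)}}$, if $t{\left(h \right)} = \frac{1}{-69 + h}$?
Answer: $-57$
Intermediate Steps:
$\frac{1}{t{\left(\left(-6\right) \left(-2\right) \right)}} = \frac{1}{\frac{1}{-69 - -12}} = \frac{1}{\frac{1}{-69 + 12}} = \frac{1}{\frac{1}{-57}} = \frac{1}{- \frac{1}{57}} = -57$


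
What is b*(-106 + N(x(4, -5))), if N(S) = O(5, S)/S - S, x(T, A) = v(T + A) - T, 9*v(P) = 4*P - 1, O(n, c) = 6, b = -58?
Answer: 2199302/369 ≈ 5960.2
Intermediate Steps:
v(P) = -⅑ + 4*P/9 (v(P) = (4*P - 1)/9 = (-1 + 4*P)/9 = -⅑ + 4*P/9)
x(T, A) = -⅑ - 5*T/9 + 4*A/9 (x(T, A) = (-⅑ + 4*(T + A)/9) - T = (-⅑ + 4*(A + T)/9) - T = (-⅑ + (4*A/9 + 4*T/9)) - T = (-⅑ + 4*A/9 + 4*T/9) - T = -⅑ - 5*T/9 + 4*A/9)
N(S) = -S + 6/S (N(S) = 6/S - S = -S + 6/S)
b*(-106 + N(x(4, -5))) = -58*(-106 + (-(-⅑ - 5/9*4 + (4/9)*(-5)) + 6/(-⅑ - 5/9*4 + (4/9)*(-5)))) = -58*(-106 + (-(-⅑ - 20/9 - 20/9) + 6/(-⅑ - 20/9 - 20/9))) = -58*(-106 + (-1*(-41/9) + 6/(-41/9))) = -58*(-106 + (41/9 + 6*(-9/41))) = -58*(-106 + (41/9 - 54/41)) = -58*(-106 + 1195/369) = -58*(-37919/369) = 2199302/369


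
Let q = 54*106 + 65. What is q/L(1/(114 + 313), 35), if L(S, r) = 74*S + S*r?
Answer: 2471903/109 ≈ 22678.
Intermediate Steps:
q = 5789 (q = 5724 + 65 = 5789)
q/L(1/(114 + 313), 35) = 5789/(((74 + 35)/(114 + 313))) = 5789/((109/427)) = 5789/(((1/427)*109)) = 5789/(109/427) = 5789*(427/109) = 2471903/109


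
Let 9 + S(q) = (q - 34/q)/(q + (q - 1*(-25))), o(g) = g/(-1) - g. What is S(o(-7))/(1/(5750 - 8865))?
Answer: 1449810/53 ≈ 27355.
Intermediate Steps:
o(g) = -2*g (o(g) = g*(-1) - g = -g - g = -2*g)
S(q) = -9 + (q - 34/q)/(25 + 2*q) (S(q) = -9 + (q - 34/q)/(q + (q - 1*(-25))) = -9 + (q - 34/q)/(q + (q + 25)) = -9 + (q - 34/q)/(q + (25 + q)) = -9 + (q - 34/q)/(25 + 2*q))
S(o(-7))/(1/(5750 - 8865)) = ((-34 - (-450)*(-7) - 17*(-2*(-7))²)/(((-2*(-7)))*(25 + 2*(-2*(-7)))))/(1/(5750 - 8865)) = ((-34 - 225*14 - 17*14²)/(14*(25 + 2*14)))/(1/(-3115)) = ((-34 - 3150 - 17*196)/(14*(25 + 28)))/(-1/3115) = ((1/14)*(-34 - 3150 - 3332)/53)*(-3115) = ((1/14)*(1/53)*(-6516))*(-3115) = -3258/371*(-3115) = 1449810/53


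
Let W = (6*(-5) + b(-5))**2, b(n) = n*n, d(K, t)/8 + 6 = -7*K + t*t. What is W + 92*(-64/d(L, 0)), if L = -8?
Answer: 257/25 ≈ 10.280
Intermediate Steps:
d(K, t) = -48 - 56*K + 8*t**2 (d(K, t) = -48 + 8*(-7*K + t*t) = -48 + 8*(-7*K + t**2) = -48 + 8*(t**2 - 7*K) = -48 + (-56*K + 8*t**2) = -48 - 56*K + 8*t**2)
b(n) = n**2
W = 25 (W = (6*(-5) + (-5)**2)**2 = (-30 + 25)**2 = (-5)**2 = 25)
W + 92*(-64/d(L, 0)) = 25 + 92*(-64/(-48 - 56*(-8) + 8*0**2)) = 25 + 92*(-64/(-48 + 448 + 8*0)) = 25 + 92*(-64/(-48 + 448 + 0)) = 25 + 92*(-64/400) = 25 + 92*(-64*1/400) = 25 + 92*(-4/25) = 25 - 368/25 = 257/25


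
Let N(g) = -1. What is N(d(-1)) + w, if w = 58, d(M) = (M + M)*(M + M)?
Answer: 57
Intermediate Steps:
d(M) = 4*M² (d(M) = (2*M)*(2*M) = 4*M²)
N(d(-1)) + w = -1 + 58 = 57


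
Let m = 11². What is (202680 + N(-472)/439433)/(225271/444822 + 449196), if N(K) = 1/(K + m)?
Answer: 272663347553176958/604299502428823539 ≈ 0.45121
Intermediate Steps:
m = 121
N(K) = 1/(121 + K) (N(K) = 1/(K + 121) = 1/(121 + K))
(202680 + N(-472)/439433)/(225271/444822 + 449196) = (202680 + 1/((121 - 472)*439433))/(225271/444822 + 449196) = (202680 + (1/439433)/(-351))/(225271*(1/444822) + 449196) = (202680 - 1/351*1/439433)/(225271/444822 + 449196) = (202680 - 1/154240983)/(199812488383/444822) = (31261562434439/154240983)*(444822/199812488383) = 272663347553176958/604299502428823539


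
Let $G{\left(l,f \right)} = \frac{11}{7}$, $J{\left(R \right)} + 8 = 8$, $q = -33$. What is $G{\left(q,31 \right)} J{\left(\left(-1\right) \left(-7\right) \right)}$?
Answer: $0$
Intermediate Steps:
$J{\left(R \right)} = 0$ ($J{\left(R \right)} = -8 + 8 = 0$)
$G{\left(l,f \right)} = \frac{11}{7}$ ($G{\left(l,f \right)} = 11 \cdot \frac{1}{7} = \frac{11}{7}$)
$G{\left(q,31 \right)} J{\left(\left(-1\right) \left(-7\right) \right)} = \frac{11}{7} \cdot 0 = 0$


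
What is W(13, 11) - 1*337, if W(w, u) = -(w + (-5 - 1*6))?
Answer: -339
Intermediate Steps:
W(w, u) = 11 - w (W(w, u) = -(w + (-5 - 6)) = -(w - 11) = -(-11 + w) = 11 - w)
W(13, 11) - 1*337 = (11 - 1*13) - 1*337 = (11 - 13) - 337 = -2 - 337 = -339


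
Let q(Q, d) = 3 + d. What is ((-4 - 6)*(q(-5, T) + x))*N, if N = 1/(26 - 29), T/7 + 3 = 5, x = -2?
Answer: 50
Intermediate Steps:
T = 14 (T = -21 + 7*5 = -21 + 35 = 14)
N = -⅓ (N = 1/(-3) = -⅓ ≈ -0.33333)
((-4 - 6)*(q(-5, T) + x))*N = ((-4 - 6)*((3 + 14) - 2))*(-⅓) = -10*(17 - 2)*(-⅓) = -10*15*(-⅓) = -150*(-⅓) = 50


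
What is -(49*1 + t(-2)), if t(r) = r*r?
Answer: -53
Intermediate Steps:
t(r) = r**2
-(49*1 + t(-2)) = -(49*1 + (-2)**2) = -(49 + 4) = -1*53 = -53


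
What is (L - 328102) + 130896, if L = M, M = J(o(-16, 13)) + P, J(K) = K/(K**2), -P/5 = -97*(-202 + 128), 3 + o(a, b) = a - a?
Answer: -699289/3 ≈ -2.3310e+5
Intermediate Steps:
o(a, b) = -3 (o(a, b) = -3 + (a - a) = -3 + 0 = -3)
P = -35890 (P = -(-485)*(-202 + 128) = -(-485)*(-74) = -5*7178 = -35890)
J(K) = 1/K (J(K) = K/K**2 = 1/K)
M = -107671/3 (M = 1/(-3) - 35890 = -1/3 - 35890 = -107671/3 ≈ -35890.)
L = -107671/3 ≈ -35890.
(L - 328102) + 130896 = (-107671/3 - 328102) + 130896 = -1091977/3 + 130896 = -699289/3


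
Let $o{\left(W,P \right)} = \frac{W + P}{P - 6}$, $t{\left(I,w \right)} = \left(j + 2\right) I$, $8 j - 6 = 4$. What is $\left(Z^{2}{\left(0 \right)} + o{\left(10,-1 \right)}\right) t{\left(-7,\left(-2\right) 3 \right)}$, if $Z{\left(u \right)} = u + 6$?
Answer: $- \frac{3159}{4} \approx -789.75$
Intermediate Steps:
$j = \frac{5}{4}$ ($j = \frac{3}{4} + \frac{1}{8} \cdot 4 = \frac{3}{4} + \frac{1}{2} = \frac{5}{4} \approx 1.25$)
$t{\left(I,w \right)} = \frac{13 I}{4}$ ($t{\left(I,w \right)} = \left(\frac{5}{4} + 2\right) I = \frac{13 I}{4}$)
$Z{\left(u \right)} = 6 + u$
$o{\left(W,P \right)} = \frac{P + W}{-6 + P}$
$\left(Z^{2}{\left(0 \right)} + o{\left(10,-1 \right)}\right) t{\left(-7,\left(-2\right) 3 \right)} = \left(\left(6 + 0\right)^{2} + \frac{-1 + 10}{-6 - 1}\right) \frac{13}{4} \left(-7\right) = \left(6^{2} + \frac{1}{-7} \cdot 9\right) \left(- \frac{91}{4}\right) = \left(36 - \frac{9}{7}\right) \left(- \frac{91}{4}\right) = \frac{243}{7} \left(- \frac{91}{4}\right) = - \frac{3159}{4}$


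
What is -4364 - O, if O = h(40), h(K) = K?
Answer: -4404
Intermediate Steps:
O = 40
-4364 - O = -4364 - 1*40 = -4364 - 40 = -4404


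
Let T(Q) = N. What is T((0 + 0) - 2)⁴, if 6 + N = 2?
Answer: 256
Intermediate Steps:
N = -4 (N = -6 + 2 = -4)
T(Q) = -4
T((0 + 0) - 2)⁴ = (-4)⁴ = 256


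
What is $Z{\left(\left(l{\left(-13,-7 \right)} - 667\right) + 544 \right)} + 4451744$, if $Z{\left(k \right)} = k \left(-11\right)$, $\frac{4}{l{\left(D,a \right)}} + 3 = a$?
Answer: $\frac{22265507}{5} \approx 4.4531 \cdot 10^{6}$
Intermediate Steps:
$l{\left(D,a \right)} = \frac{4}{-3 + a}$
$Z{\left(k \right)} = - 11 k$
$Z{\left(\left(l{\left(-13,-7 \right)} - 667\right) + 544 \right)} + 4451744 = - 11 \left(\left(\frac{4}{-3 - 7} - 667\right) + 544\right) + 4451744 = - 11 \left(\left(\frac{4}{-10} - 667\right) + 544\right) + 4451744 = - 11 \left(\left(4 \left(- \frac{1}{10}\right) - 667\right) + 544\right) + 4451744 = - 11 \left(\left(- \frac{2}{5} - 667\right) + 544\right) + 4451744 = - 11 \left(- \frac{3337}{5} + 544\right) + 4451744 = \left(-11\right) \left(- \frac{617}{5}\right) + 4451744 = \frac{6787}{5} + 4451744 = \frac{22265507}{5}$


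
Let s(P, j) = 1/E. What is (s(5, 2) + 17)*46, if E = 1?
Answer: 828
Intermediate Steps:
s(P, j) = 1 (s(P, j) = 1/1 = 1)
(s(5, 2) + 17)*46 = (1 + 17)*46 = 18*46 = 828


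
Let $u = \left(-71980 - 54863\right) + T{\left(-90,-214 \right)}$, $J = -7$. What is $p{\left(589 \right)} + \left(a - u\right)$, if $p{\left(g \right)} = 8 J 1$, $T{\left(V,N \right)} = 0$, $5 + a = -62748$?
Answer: $64034$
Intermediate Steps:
$a = -62753$ ($a = -5 - 62748 = -62753$)
$p{\left(g \right)} = -56$ ($p{\left(g \right)} = 8 \left(-7\right) 1 = \left(-56\right) 1 = -56$)
$u = -126843$ ($u = \left(-71980 - 54863\right) + 0 = -126843 + 0 = -126843$)
$p{\left(589 \right)} + \left(a - u\right) = -56 - -64090 = -56 + \left(-62753 + 126843\right) = -56 + 64090 = 64034$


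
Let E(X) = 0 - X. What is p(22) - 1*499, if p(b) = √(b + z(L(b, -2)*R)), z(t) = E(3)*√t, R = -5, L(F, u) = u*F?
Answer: -499 + √(22 - 6*√55) ≈ -499.0 + 4.7431*I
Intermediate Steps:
L(F, u) = F*u
E(X) = -X
z(t) = -3*√t (z(t) = (-1*3)*√t = -3*√t)
p(b) = √(b - 3*√10*√b) (p(b) = √(b - 3*√5*(√2*√b)) = √(b - 3*√10*√b))
p(22) - 1*499 = √(22 - 3*√10*√22) - 1*499 = √(22 - 6*√55) - 499 = -499 + √(22 - 6*√55)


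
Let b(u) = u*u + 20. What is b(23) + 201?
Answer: 750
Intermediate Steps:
b(u) = 20 + u² (b(u) = u² + 20 = 20 + u²)
b(23) + 201 = (20 + 23²) + 201 = (20 + 529) + 201 = 549 + 201 = 750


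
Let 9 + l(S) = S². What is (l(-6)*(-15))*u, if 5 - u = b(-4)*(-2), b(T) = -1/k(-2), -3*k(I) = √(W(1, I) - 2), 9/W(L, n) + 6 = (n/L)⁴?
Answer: -2025 + 2430*I*√110/11 ≈ -2025.0 + 2316.9*I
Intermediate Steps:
W(L, n) = 9/(-6 + n⁴/L⁴) (W(L, n) = 9/(-6 + (n/L)⁴) = 9/(-6 + n⁴/L⁴))
k(I) = -√(-2 + 9/(-6 + I⁴))/3 (k(I) = -√(9*1⁴/(I⁴ - 6*1⁴) - 2)/3 = -√(9*1/(I⁴ - 6*1) - 2)/3 = -√(9*1/(I⁴ - 6) - 2)/3 = -√(9*1/(-6 + I⁴) - 2)/3 = -√(9/(-6 + I⁴) - 2)/3 = -√(-2 + 9/(-6 + I⁴))/3)
b(T) = -3*I*√110/11 (b(T) = -1/((-I*√(-21 + 2*(-2)⁴)/√(-6 + (-2)⁴)/3)) = -1/((-I*√(-21 + 2*16)/√(-6 + 16)/3)) = -1/((-I*√10*√(-21 + 32)/10/3)) = -1/((-I*√110/10/3)) = -1/((-I*√110/30)) = -3*I*√110/11)
l(S) = -9 + S²
u = 5 - 6*I*√110/11 (u = 5 - (-3*I*√110/11)*(-2) = 5 - 6*I*√110/11 ≈ 5.0 - 5.7208*I)
(l(-6)*(-15))*u = ((-9 + (-6)²)*(-15))*(5 - 6*I*√110/11) = ((-9 + 36)*(-15))*(5 - 6*I*√110/11) = (27*(-15))*(5 - 6*I*√110/11) = -405*(5 - 6*I*√110/11) = -2025 + 2430*I*√110/11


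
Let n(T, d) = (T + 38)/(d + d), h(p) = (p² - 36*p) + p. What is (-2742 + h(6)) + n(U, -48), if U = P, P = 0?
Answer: -139987/48 ≈ -2916.4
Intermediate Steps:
U = 0
h(p) = p² - 35*p
n(T, d) = (38 + T)/(2*d) (n(T, d) = (38 + T)/((2*d)) = (38 + T)*(1/(2*d)) = (38 + T)/(2*d))
(-2742 + h(6)) + n(U, -48) = (-2742 + 6*(-35 + 6)) + (½)*(38 + 0)/(-48) = (-2742 + 6*(-29)) + (½)*(-1/48)*38 = (-2742 - 174) - 19/48 = -2916 - 19/48 = -139987/48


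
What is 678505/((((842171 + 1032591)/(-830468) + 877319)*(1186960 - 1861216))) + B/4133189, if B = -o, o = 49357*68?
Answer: -82438944951445686241097/101521823337599599099176 ≈ -0.81203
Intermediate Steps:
o = 3356276
B = -3356276 (B = -1*3356276 = -3356276)
678505/((((842171 + 1032591)/(-830468) + 877319)*(1186960 - 1861216))) + B/4133189 = 678505/((((842171 + 1032591)/(-830468) + 877319)*(1186960 - 1861216))) - 3356276/4133189 = 678505/(((1874762*(-1/830468) + 877319)*(-674256))) - 3356276*1/4133189 = 678505/(((-937381/415234 + 877319)*(-674256))) - 3356276/4133189 = 678505/(((364291740265/415234)*(-674256))) - 3356276/4133189 = 678505/(-122812945812058920/207617) - 3356276/4133189 = 678505*(-207617/122812945812058920) - 3356276/4133189 = -28173834517/24562589162411784 - 3356276/4133189 = -82438944951445686241097/101521823337599599099176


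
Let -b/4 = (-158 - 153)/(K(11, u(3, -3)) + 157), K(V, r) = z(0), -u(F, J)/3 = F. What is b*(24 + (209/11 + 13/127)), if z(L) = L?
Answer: 6809656/19939 ≈ 341.52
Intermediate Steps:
u(F, J) = -3*F
K(V, r) = 0
b = 1244/157 (b = -4*(-158 - 153)/(0 + 157) = -(-1244)/157 = -4*(-311/157) = 1244/157 ≈ 7.9236)
b*(24 + (209/11 + 13/127)) = 1244*(24 + (209/11 + 13/127))/157 = 1244*(24 + (209*(1/11) + 13*(1/127)))/157 = 1244*(24 + (19 + 13/127))/157 = 1244*(24 + 2426/127)/157 = (1244/157)*(5474/127) = 6809656/19939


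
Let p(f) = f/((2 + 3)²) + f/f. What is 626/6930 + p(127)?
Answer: 106901/17325 ≈ 6.1703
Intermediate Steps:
p(f) = 1 + f/25 (p(f) = f/(5²) + 1 = f/25 + 1 = 1 + f/25)
626/6930 + p(127) = 626/6930 + (1 + (1/25)*127) = 626*(1/6930) + (1 + 127/25) = 313/3465 + 152/25 = 106901/17325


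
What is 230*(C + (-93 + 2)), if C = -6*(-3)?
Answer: -16790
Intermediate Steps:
C = 18
230*(C + (-93 + 2)) = 230*(18 + (-93 + 2)) = 230*(18 - 91) = 230*(-73) = -16790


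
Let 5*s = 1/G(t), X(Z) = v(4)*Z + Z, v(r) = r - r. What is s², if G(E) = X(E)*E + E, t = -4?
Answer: 1/3600 ≈ 0.00027778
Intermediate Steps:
v(r) = 0
X(Z) = Z (X(Z) = 0*Z + Z = 0 + Z = Z)
G(E) = E + E² (G(E) = E*E + E = E² + E = E + E²)
s = 1/60 (s = 1/(5*((-4*(1 - 4)))) = 1/(5*((-4*(-3)))) = (⅕)/12 = (⅕)*(1/12) = 1/60 ≈ 0.016667)
s² = (1/60)² = 1/3600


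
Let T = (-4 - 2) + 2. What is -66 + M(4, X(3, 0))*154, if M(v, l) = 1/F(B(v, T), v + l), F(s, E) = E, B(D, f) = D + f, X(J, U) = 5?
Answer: -440/9 ≈ -48.889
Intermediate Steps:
T = -4 (T = -6 + 2 = -4)
M(v, l) = 1/(l + v) (M(v, l) = 1/(v + l) = 1/(l + v))
-66 + M(4, X(3, 0))*154 = -66 + 154/(5 + 4) = -66 + 154/9 = -440/9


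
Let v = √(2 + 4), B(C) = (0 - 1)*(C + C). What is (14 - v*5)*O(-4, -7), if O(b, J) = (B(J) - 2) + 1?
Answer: 182 - 65*√6 ≈ 22.783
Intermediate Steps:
B(C) = -2*C
O(b, J) = -1 - 2*J (O(b, J) = (-2*J - 2) + 1 = (-2 - 2*J) + 1 = -1 - 2*J)
v = √6 ≈ 2.4495
(14 - v*5)*O(-4, -7) = (14 - √6*5)*(-1 - 2*(-7)) = (14 - 5*√6)*(-1 + 14) = (14 - 5*√6)*13 = 182 - 65*√6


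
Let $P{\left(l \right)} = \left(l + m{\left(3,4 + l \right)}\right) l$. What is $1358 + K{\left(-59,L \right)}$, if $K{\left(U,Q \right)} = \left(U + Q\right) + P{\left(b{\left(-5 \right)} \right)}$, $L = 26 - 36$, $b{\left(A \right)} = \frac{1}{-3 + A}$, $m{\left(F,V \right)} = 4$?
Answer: $\frac{82465}{64} \approx 1288.5$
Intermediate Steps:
$P{\left(l \right)} = l \left(4 + l\right)$ ($P{\left(l \right)} = \left(l + 4\right) l = \left(4 + l\right) l = l \left(4 + l\right)$)
$L = -10$ ($L = 26 - 36 = -10$)
$K{\left(U,Q \right)} = - \frac{31}{64} + Q + U$ ($K{\left(U,Q \right)} = \left(U + Q\right) + \frac{4 + \frac{1}{-3 - 5}}{-3 - 5} = \left(Q + U\right) + \frac{4 + \frac{1}{-8}}{-8} = \left(Q + U\right) - \frac{4 - \frac{1}{8}}{8} = \left(Q + U\right) - \frac{31}{64} = - \frac{31}{64} + Q + U$)
$1358 + K{\left(-59,L \right)} = 1358 - \frac{4447}{64} = \frac{82465}{64}$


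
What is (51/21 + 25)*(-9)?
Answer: -1728/7 ≈ -246.86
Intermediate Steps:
(51/21 + 25)*(-9) = (51*(1/21) + 25)*(-9) = (17/7 + 25)*(-9) = (192/7)*(-9) = -1728/7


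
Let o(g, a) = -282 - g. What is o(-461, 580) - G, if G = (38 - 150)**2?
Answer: -12365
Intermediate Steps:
G = 12544 (G = (-112)**2 = 12544)
o(-461, 580) - G = (-282 - 1*(-461)) - 1*12544 = (-282 + 461) - 12544 = 179 - 12544 = -12365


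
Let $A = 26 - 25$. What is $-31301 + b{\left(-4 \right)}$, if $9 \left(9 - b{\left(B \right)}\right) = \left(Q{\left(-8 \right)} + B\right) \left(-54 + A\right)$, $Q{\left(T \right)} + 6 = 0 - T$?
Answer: $- \frac{281734}{9} \approx -31304.0$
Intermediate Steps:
$A = 1$ ($A = 26 - 25 = 1$)
$Q{\left(T \right)} = -6 - T$ ($Q{\left(T \right)} = -6 + \left(0 - T\right) = -6 - T$)
$b{\left(B \right)} = \frac{187}{9} + \frac{53 B}{9}$ ($b{\left(B \right)} = 9 - \frac{\left(\left(-6 - -8\right) + B\right) \left(-54 + 1\right)}{9} = 9 - \frac{\left(\left(-6 + 8\right) + B\right) \left(-53\right)}{9} = 9 - \frac{\left(2 + B\right) \left(-53\right)}{9} = 9 - \frac{-106 - 53 B}{9} = 9 + \left(\frac{106}{9} + \frac{53 B}{9}\right) = \frac{187}{9} + \frac{53 B}{9}$)
$-31301 + b{\left(-4 \right)} = -31301 + \left(\frac{187}{9} + \frac{53}{9} \left(-4\right)\right) = -31301 + \left(\frac{187}{9} - \frac{212}{9}\right) = -31301 - \frac{25}{9} = - \frac{281734}{9}$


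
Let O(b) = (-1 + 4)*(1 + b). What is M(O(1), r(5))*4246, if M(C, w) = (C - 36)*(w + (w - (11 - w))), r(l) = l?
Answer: -509520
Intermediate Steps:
O(b) = 3 + 3*b (O(b) = 3*(1 + b) = 3 + 3*b)
M(C, w) = (-36 + C)*(-11 + 3*w) (M(C, w) = (-36 + C)*(w + (w + (-11 + w))) = (-36 + C)*(w + (-11 + 2*w)) = (-36 + C)*(-11 + 3*w))
M(O(1), r(5))*4246 = (396 - 108*5 - 11*(3 + 3*1) + 3*(3 + 3*1)*5)*4246 = (396 - 540 - 11*(3 + 3) + 3*(3 + 3)*5)*4246 = (396 - 540 - 11*6 + 3*6*5)*4246 = (396 - 540 - 66 + 90)*4246 = -120*4246 = -509520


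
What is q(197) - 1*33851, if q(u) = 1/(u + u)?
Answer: -13337293/394 ≈ -33851.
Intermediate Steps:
q(u) = 1/(2*u)
q(197) - 1*33851 = (½)/197 - 1*33851 = (½)*(1/197) - 33851 = 1/394 - 33851 = -13337293/394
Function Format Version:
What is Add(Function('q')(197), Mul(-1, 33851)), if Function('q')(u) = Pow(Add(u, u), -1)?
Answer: Rational(-13337293, 394) ≈ -33851.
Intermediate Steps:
Function('q')(u) = Mul(Rational(1, 2), Pow(u, -1)) (Function('q')(u) = Pow(Mul(2, u), -1) = Mul(Rational(1, 2), Pow(u, -1)))
Add(Function('q')(197), Mul(-1, 33851)) = Add(Mul(Rational(1, 2), Pow(197, -1)), Mul(-1, 33851)) = Add(Mul(Rational(1, 2), Rational(1, 197)), -33851) = Add(Rational(1, 394), -33851) = Rational(-13337293, 394)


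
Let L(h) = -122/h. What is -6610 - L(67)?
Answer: -442748/67 ≈ -6608.2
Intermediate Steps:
-6610 - L(67) = -6610 - (-122)/67 = -6610 - 1*(-122/67) = -6610 + 122/67 = -442748/67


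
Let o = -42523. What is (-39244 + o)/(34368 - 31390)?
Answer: -81767/2978 ≈ -27.457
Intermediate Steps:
(-39244 + o)/(34368 - 31390) = (-39244 - 42523)/(34368 - 31390) = -81767/2978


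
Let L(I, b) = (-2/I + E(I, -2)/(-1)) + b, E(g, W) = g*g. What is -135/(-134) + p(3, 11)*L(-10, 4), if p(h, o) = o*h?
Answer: -2117463/670 ≈ -3160.4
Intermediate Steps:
E(g, W) = g²
L(I, b) = b - I² - 2/I (L(I, b) = (-2/I + I²/(-1)) + b = (-2/I + I²*(-1)) + b = (-2/I - I²) + b = (-I² - 2/I) + b = b - I² - 2/I)
p(h, o) = h*o
-135/(-134) + p(3, 11)*L(-10, 4) = -135/(-134) + (3*11)*(4 - 1*(-10)² - 2/(-10)) = -135*(-1/134) + 33*(4 - 1*100 - 2*(-⅒)) = 135/134 + 33*(4 - 100 + ⅕) = 135/134 + 33*(-479/5) = 135/134 - 15807/5 = -2117463/670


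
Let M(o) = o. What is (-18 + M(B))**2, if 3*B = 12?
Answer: 196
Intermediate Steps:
B = 4 (B = (1/3)*12 = 4)
(-18 + M(B))**2 = (-18 + 4)**2 = (-14)**2 = 196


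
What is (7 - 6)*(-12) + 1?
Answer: -11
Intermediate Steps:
(7 - 6)*(-12) + 1 = 1*(-12) + 1 = -12 + 1 = -11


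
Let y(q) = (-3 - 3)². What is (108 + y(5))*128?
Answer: 18432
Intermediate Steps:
y(q) = 36 (y(q) = (-6)² = 36)
(108 + y(5))*128 = (108 + 36)*128 = 144*128 = 18432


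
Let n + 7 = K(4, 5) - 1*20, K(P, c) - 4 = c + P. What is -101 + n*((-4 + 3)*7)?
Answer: -3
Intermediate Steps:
K(P, c) = 4 + P + c (K(P, c) = 4 + (c + P) = 4 + (P + c) = 4 + P + c)
n = -14 (n = -7 + ((4 + 4 + 5) - 1*20) = -7 + (13 - 20) = -7 - 7 = -14)
-101 + n*((-4 + 3)*7) = -101 - 14*(-4 + 3)*7 = -101 - (-14)*7 = -101 - 14*(-7) = -101 + 98 = -3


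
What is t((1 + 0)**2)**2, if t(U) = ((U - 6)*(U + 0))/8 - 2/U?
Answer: 441/64 ≈ 6.8906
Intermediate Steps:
t(U) = -2/U + U*(-6 + U)/8 (t(U) = ((-6 + U)*U)*(1/8) - 2/U = (U*(-6 + U))*(1/8) - 2/U = U*(-6 + U)/8 - 2/U = -2/U + U*(-6 + U)/8)
t((1 + 0)**2)**2 = ((-16 + ((1 + 0)**2)**2*(-6 + (1 + 0)**2))/(8*((1 + 0)**2)))**2 = ((-16 + (1**2)**2*(-6 + 1**2))/(8*(1**2)))**2 = ((1/8)*(-16 + 1**2*(-6 + 1))/1)**2 = ((1/8)*1*(-16 + 1*(-5)))**2 = ((1/8)*1*(-16 - 5))**2 = ((1/8)*1*(-21))**2 = (-21/8)**2 = 441/64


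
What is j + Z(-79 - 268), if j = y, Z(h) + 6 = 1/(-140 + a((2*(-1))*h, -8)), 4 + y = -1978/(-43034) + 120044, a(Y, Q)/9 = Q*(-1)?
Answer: 175628513039/1463156 ≈ 1.2003e+5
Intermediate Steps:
a(Y, Q) = -9*Q (a(Y, Q) = 9*(Q*(-1)) = 9*(-Q) = -9*Q)
y = 2582901669/21517 (y = -4 + (-1978/(-43034) + 120044) = -4 + (-1978*(-1/43034) + 120044) = -4 + (989/21517 + 120044) = -4 + 2582987737/21517 = 2582901669/21517 ≈ 1.2004e+5)
Z(h) = -409/68 (Z(h) = -6 + 1/(-140 - 9*(-8)) = -6 + 1/(-140 + 72) = -6 + 1/(-68) = -6 - 1/68 = -409/68)
j = 2582901669/21517 ≈ 1.2004e+5
j + Z(-79 - 268) = 2582901669/21517 - 409/68 = 175628513039/1463156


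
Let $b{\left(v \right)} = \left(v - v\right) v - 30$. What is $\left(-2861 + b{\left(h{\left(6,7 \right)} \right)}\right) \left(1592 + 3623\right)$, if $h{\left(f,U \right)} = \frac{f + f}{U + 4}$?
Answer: $-15076565$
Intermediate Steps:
$h{\left(f,U \right)} = \frac{2 f}{4 + U}$
$b{\left(v \right)} = -30$ ($b{\left(v \right)} = 0 v - 30 = 0 - 30 = -30$)
$\left(-2861 + b{\left(h{\left(6,7 \right)} \right)}\right) \left(1592 + 3623\right) = \left(-2861 - 30\right) \left(1592 + 3623\right) = \left(-2891\right) 5215 = -15076565$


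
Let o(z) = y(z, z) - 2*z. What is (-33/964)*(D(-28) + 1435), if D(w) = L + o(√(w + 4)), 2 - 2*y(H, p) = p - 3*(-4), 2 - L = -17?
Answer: -47817/964 + 165*I*√6/964 ≈ -49.603 + 0.41926*I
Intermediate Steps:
L = 19 (L = 2 - 1*(-17) = 2 + 17 = 19)
y(H, p) = -5 - p/2 (y(H, p) = 1 - (p - 3*(-4))/2 = 1 - (p + 12)/2 = 1 - (12 + p)/2 = 1 + (-6 - p/2) = -5 - p/2)
o(z) = -5 - 5*z/2 (o(z) = (-5 - z/2) - 2*z = -5 - 5*z/2)
D(w) = 14 - 5*√(4 + w)/2 (D(w) = 19 + (-5 - 5*√(w + 4)/2) = 19 + (-5 - 5*√(4 + w)/2) = 14 - 5*√(4 + w)/2)
(-33/964)*(D(-28) + 1435) = (-33/964)*((14 - 5*√(4 - 28)/2) + 1435) = (-33*1/964)*((14 - 5*I*√6) + 1435) = -33*((14 - 5*I*√6) + 1435)/964 = -33*(1449 - 5*I*√6)/964 = -47817/964 + 165*I*√6/964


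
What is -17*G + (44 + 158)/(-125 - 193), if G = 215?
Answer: -581246/159 ≈ -3655.6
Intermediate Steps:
-17*G + (44 + 158)/(-125 - 193) = -17*215 + (44 + 158)/(-125 - 193) = -3655 + 202/(-318) = -3655 + 202*(-1/318) = -3655 - 101/159 = -581246/159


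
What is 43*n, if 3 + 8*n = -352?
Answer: -15265/8 ≈ -1908.1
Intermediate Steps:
n = -355/8 (n = -3/8 + (1/8)*(-352) = -3/8 - 44 = -355/8 ≈ -44.375)
43*n = 43*(-355/8) = -15265/8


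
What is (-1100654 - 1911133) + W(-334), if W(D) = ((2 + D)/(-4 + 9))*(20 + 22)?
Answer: -15072879/5 ≈ -3.0146e+6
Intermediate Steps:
W(D) = 84/5 + 42*D/5 (W(D) = ((2 + D)/5)*42 = ((2 + D)*(⅕))*42 = (⅖ + D/5)*42 = 84/5 + 42*D/5)
(-1100654 - 1911133) + W(-334) = (-1100654 - 1911133) + (84/5 + (42/5)*(-334)) = -3011787 + (84/5 - 14028/5) = -3011787 - 13944/5 = -15072879/5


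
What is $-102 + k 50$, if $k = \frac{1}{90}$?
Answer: $- \frac{913}{9} \approx -101.44$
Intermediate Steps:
$k = \frac{1}{90} \approx 0.011111$
$-102 + k 50 = -102 + \frac{1}{90} \cdot 50 = -102 + \frac{5}{9} = - \frac{913}{9}$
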